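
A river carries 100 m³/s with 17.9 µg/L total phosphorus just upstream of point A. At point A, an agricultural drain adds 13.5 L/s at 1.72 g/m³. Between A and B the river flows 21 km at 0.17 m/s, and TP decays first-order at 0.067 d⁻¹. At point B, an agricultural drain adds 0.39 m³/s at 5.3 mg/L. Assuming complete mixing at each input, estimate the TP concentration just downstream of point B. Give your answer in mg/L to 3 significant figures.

0.0370 mg/L

17.9 µg/L = 0.0179 mg/L.
13.5 L/s = 0.0135 m³/s.
After input A: C = (100·0.0179 + 0.0135·1.72) / 100 = 0.01813 mg/L.
Over the 21 km reach to input B (t = 1.235e+05 s = 1.43 d), decay gives C = 0.01813·exp(−0.067·1.43) = 0.01647 mg/L.
After input B: C = (100·0.01647 + 0.39·5.3) / 100.4 = 0.037 mg/L.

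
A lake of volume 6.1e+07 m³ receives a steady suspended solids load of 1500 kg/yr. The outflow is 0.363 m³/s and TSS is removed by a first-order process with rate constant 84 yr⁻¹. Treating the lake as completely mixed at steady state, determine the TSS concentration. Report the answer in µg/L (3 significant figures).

Outflow Q = 0.363 m³/s × 3.156e+07 s/yr = 1.146e+07 m³/yr.
Steady-state CSTR mass balance: W = Q·C + k·V·C, so C = W/(Q + kV).
Q + kV = 1.146e+07 + 84·6.1e+07 = 5.135e+09 m³/yr.
C = 1500/5.135e+09 = 2.921e-07 kg/m³ = 0.0002921 mg/L = 0.2921 µg/L.

0.292 µg/L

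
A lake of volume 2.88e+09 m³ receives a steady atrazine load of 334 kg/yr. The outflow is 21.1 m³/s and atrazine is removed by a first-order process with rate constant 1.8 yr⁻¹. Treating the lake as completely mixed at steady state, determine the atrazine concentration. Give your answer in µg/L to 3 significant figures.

Outflow Q = 21.1 m³/s × 3.156e+07 s/yr = 6.659e+08 m³/yr.
Steady-state CSTR mass balance: W = Q·C + k·V·C, so C = W/(Q + kV).
Q + kV = 6.659e+08 + 1.8·2.88e+09 = 5.85e+09 m³/yr.
C = 334/5.85e+09 = 5.71e-08 kg/m³ = 5.71e-05 mg/L = 0.0571 µg/L.

0.0571 µg/L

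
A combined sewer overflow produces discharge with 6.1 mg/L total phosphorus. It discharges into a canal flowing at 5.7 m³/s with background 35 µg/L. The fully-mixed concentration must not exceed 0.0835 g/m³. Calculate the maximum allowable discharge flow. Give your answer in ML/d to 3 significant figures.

3.97 ML/d

35 µg/L = 0.035 mg/L.
Mass balance at complete mixing: C_std·(Q_w + Q_r) = Q_w·C_e + Q_r·C_b.
Rearranging, Q_w = Q_r·(C_std − C_b)/(C_e − C_std) = 5.7·(0.0835 − 0.035) / (6.1 − 0.0835) = 0.04595 m³/s.
= 3.97 ML/d.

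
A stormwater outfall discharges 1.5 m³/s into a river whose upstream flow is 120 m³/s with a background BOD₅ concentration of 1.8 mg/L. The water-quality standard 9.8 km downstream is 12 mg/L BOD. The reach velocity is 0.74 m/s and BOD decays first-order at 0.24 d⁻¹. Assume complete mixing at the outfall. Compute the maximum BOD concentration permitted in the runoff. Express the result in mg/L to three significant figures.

864 mg/L

Travel time to the compliance point: t = 9800/0.74 = 1.324e+04 s = 0.1533 d; decay factor exp(−0.24·0.1533) = 0.9639.
So the concentration just after mixing may be at most 12/0.9639 = 12.45 mg/L.
Mass balance: 12.45·121.5 = 1.5·Cₑ + 120·1.8.
Cₑ = (1513 − 216) / 1.5 = 864.4 mg/L.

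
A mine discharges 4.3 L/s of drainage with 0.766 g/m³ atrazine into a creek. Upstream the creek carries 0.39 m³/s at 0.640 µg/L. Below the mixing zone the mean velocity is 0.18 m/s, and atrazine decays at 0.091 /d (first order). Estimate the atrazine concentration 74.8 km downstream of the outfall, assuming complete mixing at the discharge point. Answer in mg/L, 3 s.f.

4.3 L/s = 0.0043 m³/s.
0.640 µg/L = 0.00064 mg/L.
After complete mixing, C₀ = (0.0043·0.766 + 0.39·0.00064) / 0.3943 = 0.008987 mg/L.
Travel time t = 7.48e+04 m / 0.18 m/s = 4.156e+05 s = 4.81 d.
C = 0.008987·exp(−0.091·4.81) = 0.008987·0.6455 = 0.005801 mg/L.

0.00580 mg/L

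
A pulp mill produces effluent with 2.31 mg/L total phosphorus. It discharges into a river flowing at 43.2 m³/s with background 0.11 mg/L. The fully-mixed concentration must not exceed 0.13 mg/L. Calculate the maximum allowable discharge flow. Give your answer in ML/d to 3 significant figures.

Mass balance at complete mixing: C_std·(Q_w + Q_r) = Q_w·C_e + Q_r·C_b.
Rearranging, Q_w = Q_r·(C_std − C_b)/(C_e − C_std) = 43.2·(0.13 − 0.11) / (2.31 − 0.13) = 0.3963 m³/s.
= 34.24 ML/d.

34.2 ML/d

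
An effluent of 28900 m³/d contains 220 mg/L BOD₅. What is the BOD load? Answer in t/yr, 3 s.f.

28900 m³/d = 0.3345 m³/s.
Mass flux = Q·C = 0.3345 m³/s × 220 g/m³ = 73.59 g/s.
= 73.59 g/s × 31.56 = 2322 t/yr.

2320 t/yr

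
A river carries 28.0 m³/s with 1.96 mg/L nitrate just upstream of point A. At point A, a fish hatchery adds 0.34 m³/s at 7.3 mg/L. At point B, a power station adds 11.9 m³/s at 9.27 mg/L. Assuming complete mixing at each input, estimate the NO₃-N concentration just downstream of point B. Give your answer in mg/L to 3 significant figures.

4.17 mg/L

After input A: C = (28·1.96 + 0.34·7.3) / 28.34 = 2.024 mg/L.
After input B: C = (28.34·2.024 + 11.9·9.27) / 40.24 = 4.167 mg/L.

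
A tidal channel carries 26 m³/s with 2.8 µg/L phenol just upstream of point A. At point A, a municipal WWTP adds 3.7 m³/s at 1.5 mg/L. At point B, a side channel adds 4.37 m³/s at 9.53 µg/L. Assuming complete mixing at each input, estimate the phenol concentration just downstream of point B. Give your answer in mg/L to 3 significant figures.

2.8 µg/L = 0.0028 mg/L.
After input A: C = (26·0.0028 + 3.7·1.5) / 29.7 = 0.1893 mg/L.
9.53 µg/L = 0.00953 mg/L.
After input B: C = (29.7·0.1893 + 4.37·0.00953) / 34.07 = 0.1663 mg/L.

0.166 mg/L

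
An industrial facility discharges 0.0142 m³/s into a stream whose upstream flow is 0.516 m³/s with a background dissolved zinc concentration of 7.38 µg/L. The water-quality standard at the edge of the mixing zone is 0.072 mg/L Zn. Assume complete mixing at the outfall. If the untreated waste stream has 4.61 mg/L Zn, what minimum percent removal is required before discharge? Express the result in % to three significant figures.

7.38 µg/L = 0.00738 mg/L.
Mass balance: 0.072·0.5302 = 0.0142·Cₑ + 0.516·0.00738.
Cₑ = (0.03817 − 0.003808) / 0.0142 = 2.42 mg/L.
Required removal = 1 − 2.42/4.61 = 47.5 %.

47.5 %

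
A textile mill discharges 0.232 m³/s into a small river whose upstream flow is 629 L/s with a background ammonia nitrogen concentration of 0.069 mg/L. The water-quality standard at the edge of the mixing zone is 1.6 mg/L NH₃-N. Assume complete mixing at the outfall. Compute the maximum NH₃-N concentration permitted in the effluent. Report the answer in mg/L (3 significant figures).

629 L/s = 0.629 m³/s.
Mass balance: 1.6·0.861 = 0.232·Cₑ + 0.629·0.069.
Cₑ = (1.378 − 0.0434) / 0.232 = 5.751 mg/L.

5.75 mg/L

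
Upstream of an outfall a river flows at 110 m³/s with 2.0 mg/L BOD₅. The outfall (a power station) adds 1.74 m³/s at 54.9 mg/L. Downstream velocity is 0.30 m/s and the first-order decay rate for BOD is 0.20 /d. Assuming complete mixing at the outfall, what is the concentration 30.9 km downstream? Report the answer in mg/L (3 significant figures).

After complete mixing, C₀ = (1.74·54.9 + 110·2) / 111.7 = 2.824 mg/L.
Travel time t = 3.09e+04 m / 0.30 m/s = 1.03e+05 s = 1.192 d.
C = 2.824·exp(−0.20·1.192) = 2.824·0.7879 = 2.225 mg/L.

2.22 mg/L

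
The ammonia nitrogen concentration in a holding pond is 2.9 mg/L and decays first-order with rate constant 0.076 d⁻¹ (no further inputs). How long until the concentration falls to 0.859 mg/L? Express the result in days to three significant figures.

16.0 d

t = ln(C₀/C)/k = ln(2.9/0.859)/0.076 = 1.217/0.076 = 16.01 d.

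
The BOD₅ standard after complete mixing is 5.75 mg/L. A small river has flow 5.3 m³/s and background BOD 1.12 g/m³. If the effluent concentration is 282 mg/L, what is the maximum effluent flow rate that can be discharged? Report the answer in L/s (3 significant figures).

88.8 L/s

Mass balance at complete mixing: C_std·(Q_w + Q_r) = Q_w·C_e + Q_r·C_b.
Rearranging, Q_w = Q_r·(C_std − C_b)/(C_e − C_std) = 5.3·(5.75 − 1.12) / (282 − 5.75) = 0.08883 m³/s.
= 88.83 L/s.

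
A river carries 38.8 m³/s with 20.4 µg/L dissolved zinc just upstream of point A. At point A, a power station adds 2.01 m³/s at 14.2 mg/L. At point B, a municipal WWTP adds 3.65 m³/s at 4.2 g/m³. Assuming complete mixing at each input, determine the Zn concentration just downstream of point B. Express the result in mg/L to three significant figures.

20.4 µg/L = 0.0204 mg/L.
After input A: C = (38.8·0.0204 + 2.01·14.2) / 40.81 = 0.7188 mg/L.
After input B: C = (40.81·0.7188 + 3.65·4.2) / 44.46 = 1.005 mg/L.

1.00 mg/L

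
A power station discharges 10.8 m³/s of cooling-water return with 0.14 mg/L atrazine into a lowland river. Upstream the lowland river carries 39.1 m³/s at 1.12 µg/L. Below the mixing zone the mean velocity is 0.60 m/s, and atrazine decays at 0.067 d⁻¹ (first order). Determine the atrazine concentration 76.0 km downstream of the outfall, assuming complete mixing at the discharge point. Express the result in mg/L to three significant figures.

1.12 µg/L = 0.00112 mg/L.
After complete mixing, C₀ = (10.8·0.14 + 39.1·0.00112) / 49.9 = 0.03118 mg/L.
Travel time t = 7.6e+04 m / 0.60 m/s = 1.267e+05 s = 1.466 d.
C = 0.03118·exp(−0.067·1.466) = 0.03118·0.9064 = 0.02826 mg/L.

0.0283 mg/L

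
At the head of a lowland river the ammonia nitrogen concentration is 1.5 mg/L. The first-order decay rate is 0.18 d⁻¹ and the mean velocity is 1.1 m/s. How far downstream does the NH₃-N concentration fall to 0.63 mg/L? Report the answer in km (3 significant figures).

From C = C₀·e^(−kt), t = ln(C₀/C)/k = ln(1.5/0.63)/0.18 = 0.8675/0.18 = 4.819 d.
Distance = v·t = 1.1 m/s × 4.164e+05 s = 4.58e+05 m = 458 km.

458 km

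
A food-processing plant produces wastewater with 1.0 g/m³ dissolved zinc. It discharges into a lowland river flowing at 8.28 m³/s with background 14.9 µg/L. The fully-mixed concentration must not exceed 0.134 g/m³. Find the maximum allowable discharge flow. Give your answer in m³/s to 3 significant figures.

1.14 m³/s

14.9 µg/L = 0.0149 mg/L.
Mass balance at complete mixing: C_std·(Q_w + Q_r) = Q_w·C_e + Q_r·C_b.
Rearranging, Q_w = Q_r·(C_std − C_b)/(C_e − C_std) = 8.28·(0.134 − 0.0149) / (1 − 0.134) = 1.139 m³/s.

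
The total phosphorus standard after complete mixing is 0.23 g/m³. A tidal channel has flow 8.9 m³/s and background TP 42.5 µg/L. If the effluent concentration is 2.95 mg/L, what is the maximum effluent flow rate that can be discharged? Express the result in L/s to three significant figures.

42.5 µg/L = 0.0425 mg/L.
Mass balance at complete mixing: C_std·(Q_w + Q_r) = Q_w·C_e + Q_r·C_b.
Rearranging, Q_w = Q_r·(C_std − C_b)/(C_e − C_std) = 8.9·(0.23 − 0.0425) / (2.95 − 0.23) = 0.6135 m³/s.
= 613.5 L/s.

614 L/s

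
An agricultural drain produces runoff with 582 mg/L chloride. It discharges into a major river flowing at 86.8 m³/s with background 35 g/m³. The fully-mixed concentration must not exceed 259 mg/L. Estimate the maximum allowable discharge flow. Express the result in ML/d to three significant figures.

Mass balance at complete mixing: C_std·(Q_w + Q_r) = Q_w·C_e + Q_r·C_b.
Rearranging, Q_w = Q_r·(C_std − C_b)/(C_e − C_std) = 86.8·(259 − 35) / (582 − 259) = 60.2 m³/s.
= 5201 ML/d.

5200 ML/d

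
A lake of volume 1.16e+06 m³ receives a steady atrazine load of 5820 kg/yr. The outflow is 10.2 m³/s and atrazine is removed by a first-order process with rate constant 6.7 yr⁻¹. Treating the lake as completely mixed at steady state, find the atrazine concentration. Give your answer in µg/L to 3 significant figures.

17.7 µg/L

Outflow Q = 10.2 m³/s × 3.156e+07 s/yr = 3.219e+08 m³/yr.
Steady-state CSTR mass balance: W = Q·C + k·V·C, so C = W/(Q + kV).
Q + kV = 3.219e+08 + 6.7·1.16e+06 = 3.297e+08 m³/yr.
C = 5820/3.297e+08 = 1.765e-05 kg/m³ = 0.01765 mg/L = 17.65 µg/L.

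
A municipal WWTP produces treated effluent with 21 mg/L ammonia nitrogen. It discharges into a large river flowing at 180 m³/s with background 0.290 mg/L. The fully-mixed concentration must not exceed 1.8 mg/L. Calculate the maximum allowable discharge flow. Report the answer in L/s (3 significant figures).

Mass balance at complete mixing: C_std·(Q_w + Q_r) = Q_w·C_e + Q_r·C_b.
Rearranging, Q_w = Q_r·(C_std − C_b)/(C_e − C_std) = 180·(1.8 − 0.29) / (21 − 1.8) = 14.16 m³/s.
= 1.416e+04 L/s.

14200 L/s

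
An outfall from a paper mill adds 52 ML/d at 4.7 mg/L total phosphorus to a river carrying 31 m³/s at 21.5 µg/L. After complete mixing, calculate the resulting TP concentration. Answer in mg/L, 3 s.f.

52 ML/d = 0.6019 m³/s.
21.5 µg/L = 0.0215 mg/L.
By mass balance at complete mixing, C = (0.6019·4.7 + 31·0.0215) / (0.6019 + 31) = 3.495/31.6 = 0.1106 mg/L.

0.111 mg/L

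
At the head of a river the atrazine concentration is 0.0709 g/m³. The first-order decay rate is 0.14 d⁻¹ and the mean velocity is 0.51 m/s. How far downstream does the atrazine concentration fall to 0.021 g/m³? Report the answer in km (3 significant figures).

From C = C₀·e^(−kt), t = ln(C₀/C)/k = ln(0.0709/0.021)/0.14 = 1.217/0.14 = 8.691 d.
Distance = v·t = 0.51 m/s × 7.509e+05 s = 3.83e+05 m = 383 km.

383 km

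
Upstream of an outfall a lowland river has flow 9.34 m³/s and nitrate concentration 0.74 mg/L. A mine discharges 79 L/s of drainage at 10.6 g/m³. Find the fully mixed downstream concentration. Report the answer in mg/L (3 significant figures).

79 L/s = 0.079 m³/s.
Conservation of mass across the mixing zone: C = (0.079·10.6 + 9.34·0.74) / (0.079 + 9.34) = 7.749/9.419 = 0.8227 mg/L.

0.823 mg/L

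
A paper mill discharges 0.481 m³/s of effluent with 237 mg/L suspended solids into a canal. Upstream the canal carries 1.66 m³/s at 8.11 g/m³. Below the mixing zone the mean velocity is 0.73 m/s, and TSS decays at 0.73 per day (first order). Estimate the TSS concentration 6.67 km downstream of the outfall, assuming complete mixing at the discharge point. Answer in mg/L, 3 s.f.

After complete mixing, C₀ = (0.481·237 + 1.66·8.11) / 2.141 = 59.53 mg/L.
Travel time t = 6670 m / 0.73 m/s = 9137 s = 0.1058 d.
C = 59.53·exp(−0.73·0.1058) = 59.53·0.9257 = 55.11 mg/L.

55.1 mg/L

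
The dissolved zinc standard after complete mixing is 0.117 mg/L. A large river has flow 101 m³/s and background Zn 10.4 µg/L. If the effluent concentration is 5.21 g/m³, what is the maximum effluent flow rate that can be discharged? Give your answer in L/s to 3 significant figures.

10.4 µg/L = 0.0104 mg/L.
Mass balance at complete mixing: C_std·(Q_w + Q_r) = Q_w·C_e + Q_r·C_b.
Rearranging, Q_w = Q_r·(C_std − C_b)/(C_e − C_std) = 101·(0.117 − 0.0104) / (5.21 − 0.117) = 2.114 m³/s.
= 2114 L/s.

2110 L/s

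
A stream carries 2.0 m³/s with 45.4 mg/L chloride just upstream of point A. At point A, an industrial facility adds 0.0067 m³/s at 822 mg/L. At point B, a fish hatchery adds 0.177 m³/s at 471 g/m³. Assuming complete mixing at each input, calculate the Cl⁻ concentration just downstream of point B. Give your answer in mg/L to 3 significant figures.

After input A: C = (2·45.4 + 0.0067·822) / 2.007 = 47.99 mg/L.
After input B: C = (2.007·47.99 + 0.177·471) / 2.184 = 82.28 mg/L.

82.3 mg/L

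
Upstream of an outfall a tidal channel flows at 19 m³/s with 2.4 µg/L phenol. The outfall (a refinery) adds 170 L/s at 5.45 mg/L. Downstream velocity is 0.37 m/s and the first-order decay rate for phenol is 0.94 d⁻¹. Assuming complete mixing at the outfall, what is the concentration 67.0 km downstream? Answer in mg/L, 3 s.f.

170 L/s = 0.17 m³/s.
2.4 µg/L = 0.0024 mg/L.
After complete mixing, C₀ = (0.17·5.45 + 19·0.0024) / 19.17 = 0.05071 mg/L.
Travel time t = 6.7e+04 m / 0.37 m/s = 1.811e+05 s = 2.096 d.
C = 0.05071·exp(−0.94·2.096) = 0.05071·0.1394 = 0.007071 mg/L.

0.00707 mg/L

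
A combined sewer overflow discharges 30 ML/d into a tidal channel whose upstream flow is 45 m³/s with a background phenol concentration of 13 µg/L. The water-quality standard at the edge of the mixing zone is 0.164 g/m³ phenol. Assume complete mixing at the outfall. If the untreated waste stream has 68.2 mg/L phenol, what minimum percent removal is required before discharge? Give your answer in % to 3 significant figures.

71.1 %

30 ML/d = 0.3472 m³/s.
13 µg/L = 0.013 mg/L.
Mass balance: 0.164·45.35 = 0.3472·Cₑ + 45·0.013.
Cₑ = (7.437 − 0.585) / 0.3472 = 19.73 mg/L.
Required removal = 1 − 19.73/68.2 = 71.07 %.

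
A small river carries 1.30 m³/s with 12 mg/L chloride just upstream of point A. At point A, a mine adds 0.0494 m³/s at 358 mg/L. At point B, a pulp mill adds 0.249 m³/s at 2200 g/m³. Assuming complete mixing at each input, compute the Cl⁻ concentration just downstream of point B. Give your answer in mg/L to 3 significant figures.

After input A: C = (1.3·12 + 0.0494·358) / 1.349 = 24.67 mg/L.
After input B: C = (1.349·24.67 + 0.249·2200) / 1.598 = 363.5 mg/L.

364 mg/L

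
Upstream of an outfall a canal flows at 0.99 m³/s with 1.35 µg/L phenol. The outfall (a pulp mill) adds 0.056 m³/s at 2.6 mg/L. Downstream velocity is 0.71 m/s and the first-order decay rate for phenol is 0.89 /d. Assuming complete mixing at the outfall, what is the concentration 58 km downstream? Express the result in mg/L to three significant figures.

1.35 µg/L = 0.00135 mg/L.
After complete mixing, C₀ = (0.056·2.6 + 0.99·0.00135) / 1.046 = 0.1405 mg/L.
Travel time t = 5.8e+04 m / 0.71 m/s = 8.169e+04 s = 0.9455 d.
C = 0.1405·exp(−0.89·0.9455) = 0.1405·0.4311 = 0.06055 mg/L.

0.0606 mg/L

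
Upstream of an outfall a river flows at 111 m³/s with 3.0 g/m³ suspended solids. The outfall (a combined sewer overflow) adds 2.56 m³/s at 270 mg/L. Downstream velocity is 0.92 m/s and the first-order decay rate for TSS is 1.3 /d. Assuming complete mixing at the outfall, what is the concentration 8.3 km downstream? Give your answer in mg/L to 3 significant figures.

After complete mixing, C₀ = (2.56·270 + 111·3) / 113.6 = 9.019 mg/L.
Travel time t = 8300 m / 0.92 m/s = 9022 s = 0.1044 d.
C = 9.019·exp(−1.3·0.1044) = 9.019·0.8731 = 7.874 mg/L.

7.87 mg/L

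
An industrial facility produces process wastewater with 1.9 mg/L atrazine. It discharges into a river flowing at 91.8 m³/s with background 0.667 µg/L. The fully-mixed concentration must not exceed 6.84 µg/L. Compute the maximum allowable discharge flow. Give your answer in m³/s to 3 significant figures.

0.667 µg/L = 0.000667 mg/L.
6.84 µg/L = 0.00684 mg/L.
Mass balance at complete mixing: C_std·(Q_w + Q_r) = Q_w·C_e + Q_r·C_b.
Rearranging, Q_w = Q_r·(C_std − C_b)/(C_e − C_std) = 91.8·(0.00684 − 0.000667) / (1.9 − 0.00684) = 0.2993 m³/s.

0.299 m³/s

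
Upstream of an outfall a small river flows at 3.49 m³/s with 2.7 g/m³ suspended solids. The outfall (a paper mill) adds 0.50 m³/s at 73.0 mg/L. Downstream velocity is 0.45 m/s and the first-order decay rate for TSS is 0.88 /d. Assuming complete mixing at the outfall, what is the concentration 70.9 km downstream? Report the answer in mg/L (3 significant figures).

After complete mixing, C₀ = (0.5·73 + 3.49·2.7) / 3.99 = 11.51 mg/L.
Travel time t = 7.09e+04 m / 0.45 m/s = 1.576e+05 s = 1.824 d.
C = 11.51·exp(−0.88·1.824) = 11.51·0.2009 = 2.313 mg/L.

2.31 mg/L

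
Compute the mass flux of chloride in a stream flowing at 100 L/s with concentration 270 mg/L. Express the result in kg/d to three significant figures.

2330 kg/d

100 L/s = 0.1 m³/s.
Mass flux = Q·C = 0.1 m³/s × 270 g/m³ = 27 g/s.
= 27 g/s × 86.4 = 2333 kg/d.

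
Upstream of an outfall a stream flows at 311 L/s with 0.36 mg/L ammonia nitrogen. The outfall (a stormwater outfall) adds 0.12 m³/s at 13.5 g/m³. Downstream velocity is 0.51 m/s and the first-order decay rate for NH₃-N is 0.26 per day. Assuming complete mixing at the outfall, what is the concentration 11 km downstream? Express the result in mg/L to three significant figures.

311 L/s = 0.311 m³/s.
After complete mixing, C₀ = (0.12·13.5 + 0.311·0.36) / 0.431 = 4.018 mg/L.
Travel time t = 1.1e+04 m / 0.51 m/s = 2.157e+04 s = 0.2496 d.
C = 4.018·exp(−0.26·0.2496) = 4.018·0.9372 = 3.766 mg/L.

3.77 mg/L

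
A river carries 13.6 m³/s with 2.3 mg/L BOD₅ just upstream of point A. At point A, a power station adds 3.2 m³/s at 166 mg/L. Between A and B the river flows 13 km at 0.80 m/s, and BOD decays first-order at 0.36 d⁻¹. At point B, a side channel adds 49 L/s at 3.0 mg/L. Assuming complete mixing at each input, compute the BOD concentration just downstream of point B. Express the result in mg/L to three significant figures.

After input A: C = (13.6·2.3 + 3.2·166) / 16.8 = 33.48 mg/L.
Over the 13 km reach to input B (t = 1.625e+04 s = 0.1881 d), decay gives C = 33.48·exp(−0.36·0.1881) = 31.29 mg/L.
49 L/s = 0.049 m³/s.
After input B: C = (16.8·31.29 + 0.049·3) / 16.85 = 31.21 mg/L.

31.2 mg/L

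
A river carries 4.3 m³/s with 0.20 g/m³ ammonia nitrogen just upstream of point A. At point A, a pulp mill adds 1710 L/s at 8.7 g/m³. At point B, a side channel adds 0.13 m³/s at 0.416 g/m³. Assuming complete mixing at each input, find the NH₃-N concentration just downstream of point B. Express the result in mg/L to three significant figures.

2.57 mg/L

1710 L/s = 1.71 m³/s.
After input A: C = (4.3·0.2 + 1.71·8.7) / 6.01 = 2.618 mg/L.
After input B: C = (6.01·2.618 + 0.13·0.416) / 6.14 = 2.572 mg/L.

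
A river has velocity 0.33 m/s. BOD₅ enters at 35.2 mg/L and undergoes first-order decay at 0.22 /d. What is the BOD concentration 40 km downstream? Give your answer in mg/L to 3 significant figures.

Travel time t = 40 km / 0.33 m/s = 4e+04/0.33 = 1.212e+05 s = 1.403 d.
First-order decay: C = 35.2·exp(−0.22·1.403) = 35.2·0.7344 = 25.85 mg/L.

25.9 mg/L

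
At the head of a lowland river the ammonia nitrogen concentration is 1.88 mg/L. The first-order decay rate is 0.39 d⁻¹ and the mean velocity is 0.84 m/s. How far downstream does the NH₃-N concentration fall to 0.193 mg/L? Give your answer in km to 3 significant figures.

From C = C₀·e^(−kt), t = ln(C₀/C)/k = ln(1.88/0.193)/0.39 = 2.276/0.39 = 5.837 d.
Distance = v·t = 0.84 m/s × 5.043e+05 s = 4.236e+05 m = 423.6 km.

424 km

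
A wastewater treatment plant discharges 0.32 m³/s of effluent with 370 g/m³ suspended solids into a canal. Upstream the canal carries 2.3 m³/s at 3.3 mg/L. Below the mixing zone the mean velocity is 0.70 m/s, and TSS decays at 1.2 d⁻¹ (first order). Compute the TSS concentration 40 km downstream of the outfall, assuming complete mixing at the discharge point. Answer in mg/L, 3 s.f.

After complete mixing, C₀ = (0.32·370 + 2.3·3.3) / 2.62 = 48.09 mg/L.
Travel time t = 4e+04 m / 0.70 m/s = 5.714e+04 s = 0.6614 d.
C = 48.09·exp(−1.2·0.6614) = 48.09·0.4522 = 21.74 mg/L.

21.7 mg/L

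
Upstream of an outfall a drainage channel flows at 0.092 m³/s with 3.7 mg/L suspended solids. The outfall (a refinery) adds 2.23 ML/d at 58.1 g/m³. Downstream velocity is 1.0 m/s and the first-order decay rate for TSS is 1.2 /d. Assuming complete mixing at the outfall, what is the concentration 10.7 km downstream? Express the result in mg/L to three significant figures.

2.23 ML/d = 0.02581 m³/s.
After complete mixing, C₀ = (0.02581·58.1 + 0.092·3.7) / 0.1178 = 15.62 mg/L.
Travel time t = 1.07e+04 m / 1.0 m/s = 1.07e+04 s = 0.1238 d.
C = 15.62·exp(−1.2·0.1238) = 15.62·0.8619 = 13.46 mg/L.

13.5 mg/L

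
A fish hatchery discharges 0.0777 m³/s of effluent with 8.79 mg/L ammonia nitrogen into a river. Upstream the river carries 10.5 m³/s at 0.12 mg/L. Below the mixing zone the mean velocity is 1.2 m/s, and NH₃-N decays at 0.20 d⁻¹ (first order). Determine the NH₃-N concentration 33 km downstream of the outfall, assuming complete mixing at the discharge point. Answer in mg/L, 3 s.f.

After complete mixing, C₀ = (0.0777·8.79 + 10.5·0.12) / 10.58 = 0.1837 mg/L.
Travel time t = 3.3e+04 m / 1.2 m/s = 2.75e+04 s = 0.3183 d.
C = 0.1837·exp(−0.20·0.3183) = 0.1837·0.9383 = 0.1724 mg/L.

0.172 mg/L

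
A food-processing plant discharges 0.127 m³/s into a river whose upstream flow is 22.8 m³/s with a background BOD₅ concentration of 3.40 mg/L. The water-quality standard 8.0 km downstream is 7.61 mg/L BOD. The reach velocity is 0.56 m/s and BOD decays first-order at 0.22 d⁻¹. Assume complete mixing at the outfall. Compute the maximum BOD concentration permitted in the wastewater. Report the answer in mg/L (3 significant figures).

Travel time to the compliance point: t = 8000/0.56 = 1.429e+04 s = 0.1653 d; decay factor exp(−0.22·0.1653) = 0.9643.
So the concentration just after mixing may be at most 7.61/0.9643 = 7.892 mg/L.
Mass balance: 7.892·22.93 = 0.127·Cₑ + 22.8·3.4.
Cₑ = (180.9 − 77.52) / 0.127 = 814.3 mg/L.

814 mg/L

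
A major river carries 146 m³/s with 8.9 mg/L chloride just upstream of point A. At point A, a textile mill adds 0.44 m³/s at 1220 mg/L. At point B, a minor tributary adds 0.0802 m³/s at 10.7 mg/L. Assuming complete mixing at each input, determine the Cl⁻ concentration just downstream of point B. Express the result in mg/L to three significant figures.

12.5 mg/L

After input A: C = (146·8.9 + 0.44·1220) / 146.4 = 12.54 mg/L.
After input B: C = (146.4·12.54 + 0.0802·10.7) / 146.5 = 12.54 mg/L.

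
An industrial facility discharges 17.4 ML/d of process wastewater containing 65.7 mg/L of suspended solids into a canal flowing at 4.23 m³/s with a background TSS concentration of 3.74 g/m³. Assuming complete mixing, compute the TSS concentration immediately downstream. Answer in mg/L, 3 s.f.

6.56 mg/L

17.4 ML/d = 0.2014 m³/s.
Conservation of mass across the mixing zone: C = (0.2014·65.7 + 4.23·3.74) / (0.2014 + 4.23) = 29.05/4.431 = 6.556 mg/L.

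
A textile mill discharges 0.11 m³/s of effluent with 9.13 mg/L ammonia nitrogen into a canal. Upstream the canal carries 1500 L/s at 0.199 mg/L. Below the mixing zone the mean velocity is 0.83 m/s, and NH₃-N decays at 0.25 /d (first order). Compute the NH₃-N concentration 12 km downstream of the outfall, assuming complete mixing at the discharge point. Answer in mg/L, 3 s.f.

0.776 mg/L

1500 L/s = 1.5 m³/s.
After complete mixing, C₀ = (0.11·9.13 + 1.5·0.199) / 1.61 = 0.8092 mg/L.
Travel time t = 1.2e+04 m / 0.83 m/s = 1.446e+04 s = 0.1673 d.
C = 0.8092·exp(−0.25·0.1673) = 0.8092·0.959 = 0.776 mg/L.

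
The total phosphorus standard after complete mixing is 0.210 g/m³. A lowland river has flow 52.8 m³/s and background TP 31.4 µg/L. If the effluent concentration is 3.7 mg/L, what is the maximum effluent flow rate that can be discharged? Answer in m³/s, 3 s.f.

31.4 µg/L = 0.0314 mg/L.
Mass balance at complete mixing: C_std·(Q_w + Q_r) = Q_w·C_e + Q_r·C_b.
Rearranging, Q_w = Q_r·(C_std − C_b)/(C_e − C_std) = 52.8·(0.21 − 0.0314) / (3.7 − 0.21) = 2.702 m³/s.

2.70 m³/s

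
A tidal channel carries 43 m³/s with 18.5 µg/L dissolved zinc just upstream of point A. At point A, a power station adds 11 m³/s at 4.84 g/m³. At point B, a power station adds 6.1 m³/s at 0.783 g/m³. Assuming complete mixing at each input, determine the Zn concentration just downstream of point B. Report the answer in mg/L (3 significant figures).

18.5 µg/L = 0.0185 mg/L.
After input A: C = (43·0.0185 + 11·4.84) / 54 = 1.001 mg/L.
After input B: C = (54·1.001 + 6.1·0.783) / 60.1 = 0.9786 mg/L.

0.979 mg/L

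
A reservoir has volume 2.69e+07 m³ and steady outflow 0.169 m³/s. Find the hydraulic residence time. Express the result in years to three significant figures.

Q = 0.169 m³/s × 3.156e+07 s/yr = 5.333e+06 m³/yr.
Hydraulic residence time τ = V/Q = 2.69e+07/5.333e+06 = 5.044 yr.

5.04 yr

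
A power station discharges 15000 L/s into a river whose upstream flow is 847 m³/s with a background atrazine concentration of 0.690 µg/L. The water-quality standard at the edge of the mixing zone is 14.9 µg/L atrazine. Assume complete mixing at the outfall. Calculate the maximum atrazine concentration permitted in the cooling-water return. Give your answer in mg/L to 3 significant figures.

15000 L/s = 15 m³/s.
0.690 µg/L = 0.00069 mg/L.
14.9 µg/L = 0.0149 mg/L.
Mass balance: 0.0149·862 = 15·Cₑ + 847·0.00069.
Cₑ = (12.84 − 0.5844) / 15 = 0.8173 mg/L.

0.817 mg/L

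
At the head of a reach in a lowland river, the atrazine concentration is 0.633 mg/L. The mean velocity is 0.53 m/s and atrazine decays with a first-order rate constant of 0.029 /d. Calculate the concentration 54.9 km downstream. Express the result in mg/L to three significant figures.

Travel time t = 54.9 km / 0.53 m/s = 5.49e+04/0.53 = 1.036e+05 s = 1.199 d.
First-order decay: C = 0.633·exp(−0.029·1.199) = 0.633·0.9658 = 0.6114 mg/L.

0.611 mg/L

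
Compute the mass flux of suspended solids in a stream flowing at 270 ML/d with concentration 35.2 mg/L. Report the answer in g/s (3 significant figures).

110 g/s

270 ML/d = 3.125 m³/s.
Mass flux = Q·C = 3.125 m³/s × 35.2 g/m³ = 110 g/s.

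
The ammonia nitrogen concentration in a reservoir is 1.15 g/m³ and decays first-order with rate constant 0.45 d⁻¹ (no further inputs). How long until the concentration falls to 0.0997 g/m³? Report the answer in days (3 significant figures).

5.43 d

t = ln(C₀/C)/k = ln(1.15/0.0997)/0.45 = 2.445/0.45 = 5.434 d.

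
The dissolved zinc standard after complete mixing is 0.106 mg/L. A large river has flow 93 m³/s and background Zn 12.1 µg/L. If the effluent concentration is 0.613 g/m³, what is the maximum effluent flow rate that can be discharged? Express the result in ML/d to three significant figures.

1490 ML/d

12.1 µg/L = 0.0121 mg/L.
Mass balance at complete mixing: C_std·(Q_w + Q_r) = Q_w·C_e + Q_r·C_b.
Rearranging, Q_w = Q_r·(C_std − C_b)/(C_e − C_std) = 93·(0.106 − 0.0121) / (0.613 − 0.106) = 17.22 m³/s.
= 1488 ML/d.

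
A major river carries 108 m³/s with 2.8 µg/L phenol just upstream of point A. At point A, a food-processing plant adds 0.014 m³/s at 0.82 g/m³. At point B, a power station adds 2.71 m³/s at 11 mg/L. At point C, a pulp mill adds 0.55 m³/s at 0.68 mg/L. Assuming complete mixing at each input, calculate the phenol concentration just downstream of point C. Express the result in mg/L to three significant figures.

0.274 mg/L

2.8 µg/L = 0.0028 mg/L.
After input A: C = (108·0.0028 + 0.014·0.82) / 108 = 0.002906 mg/L.
After input B: C = (108·0.002906 + 2.71·11) / 110.7 = 0.2721 mg/L.
After input C: C = (110.7·0.2721 + 0.55·0.68) / 111.3 = 0.2741 mg/L.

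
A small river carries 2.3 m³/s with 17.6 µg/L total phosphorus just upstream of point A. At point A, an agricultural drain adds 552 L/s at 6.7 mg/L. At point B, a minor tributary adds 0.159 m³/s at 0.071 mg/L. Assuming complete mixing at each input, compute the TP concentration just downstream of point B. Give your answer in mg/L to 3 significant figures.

1.25 mg/L

17.6 µg/L = 0.0176 mg/L.
552 L/s = 0.552 m³/s.
After input A: C = (2.3·0.0176 + 0.552·6.7) / 2.852 = 1.311 mg/L.
After input B: C = (2.852·1.311 + 0.159·0.071) / 3.011 = 1.245 mg/L.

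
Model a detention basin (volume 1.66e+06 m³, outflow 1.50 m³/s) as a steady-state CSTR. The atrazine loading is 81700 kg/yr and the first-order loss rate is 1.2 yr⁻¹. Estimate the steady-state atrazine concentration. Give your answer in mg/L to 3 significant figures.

1.66 mg/L

Outflow Q = 1.50 m³/s × 3.156e+07 s/yr = 4.734e+07 m³/yr.
Steady-state CSTR mass balance: W = Q·C + k·V·C, so C = W/(Q + kV).
Q + kV = 4.734e+07 + 1.2·1.66e+06 = 4.933e+07 m³/yr.
C = 81700/4.933e+07 = 0.001656 kg/m³ = 1.656 mg/L.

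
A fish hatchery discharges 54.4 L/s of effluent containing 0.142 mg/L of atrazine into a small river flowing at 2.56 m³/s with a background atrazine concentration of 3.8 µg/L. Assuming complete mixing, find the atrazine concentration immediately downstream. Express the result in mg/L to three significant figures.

0.00668 mg/L

54.4 L/s = 0.0544 m³/s.
3.8 µg/L = 0.0038 mg/L.
Conservation of mass across the mixing zone: C = (0.0544·0.142 + 2.56·0.0038) / (0.0544 + 2.56) = 0.01745/2.614 = 0.006676 mg/L.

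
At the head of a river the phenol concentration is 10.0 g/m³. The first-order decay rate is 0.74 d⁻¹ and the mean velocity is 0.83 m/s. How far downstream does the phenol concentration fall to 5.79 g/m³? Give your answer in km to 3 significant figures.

53.0 km

From C = C₀·e^(−kt), t = ln(C₀/C)/k = ln(10.0/5.79)/0.74 = 0.5465/0.74 = 0.7384 d.
Distance = v·t = 0.83 m/s × 6.38e+04 s = 5.296e+04 m = 52.96 km.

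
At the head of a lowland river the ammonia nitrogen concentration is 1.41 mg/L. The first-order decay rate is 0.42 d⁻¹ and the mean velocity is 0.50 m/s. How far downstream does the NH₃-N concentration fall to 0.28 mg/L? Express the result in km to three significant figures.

166 km

From C = C₀·e^(−kt), t = ln(C₀/C)/k = ln(1.41/0.28)/0.42 = 1.617/0.42 = 3.849 d.
Distance = v·t = 0.50 m/s × 3.325e+05 s = 1.663e+05 m = 166.3 km.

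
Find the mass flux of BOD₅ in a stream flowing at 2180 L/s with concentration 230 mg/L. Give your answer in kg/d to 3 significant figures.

43300 kg/d

2180 L/s = 2.18 m³/s.
Mass flux = Q·C = 2.18 m³/s × 230 g/m³ = 501.4 g/s.
= 501.4 g/s × 86.4 = 4.332e+04 kg/d.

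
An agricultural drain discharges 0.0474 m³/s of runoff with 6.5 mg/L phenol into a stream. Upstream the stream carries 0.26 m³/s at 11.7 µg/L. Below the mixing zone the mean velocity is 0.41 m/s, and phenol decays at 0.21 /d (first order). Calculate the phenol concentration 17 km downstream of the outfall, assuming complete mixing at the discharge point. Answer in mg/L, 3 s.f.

0.915 mg/L

11.7 µg/L = 0.0117 mg/L.
After complete mixing, C₀ = (0.0474·6.5 + 0.26·0.0117) / 0.3074 = 1.012 mg/L.
Travel time t = 1.7e+04 m / 0.41 m/s = 4.146e+04 s = 0.4799 d.
C = 1.012·exp(−0.21·0.4799) = 1.012·0.9041 = 0.9151 mg/L.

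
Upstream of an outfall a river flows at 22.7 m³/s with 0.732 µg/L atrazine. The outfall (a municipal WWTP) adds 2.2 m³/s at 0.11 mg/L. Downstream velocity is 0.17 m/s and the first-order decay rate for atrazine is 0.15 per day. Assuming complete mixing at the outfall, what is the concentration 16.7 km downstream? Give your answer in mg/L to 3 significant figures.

0.00876 mg/L

0.732 µg/L = 0.000732 mg/L.
After complete mixing, C₀ = (2.2·0.11 + 22.7·0.000732) / 24.9 = 0.01039 mg/L.
Travel time t = 1.67e+04 m / 0.17 m/s = 9.824e+04 s = 1.137 d.
C = 0.01039·exp(−0.15·1.137) = 0.01039·0.8432 = 0.008758 mg/L.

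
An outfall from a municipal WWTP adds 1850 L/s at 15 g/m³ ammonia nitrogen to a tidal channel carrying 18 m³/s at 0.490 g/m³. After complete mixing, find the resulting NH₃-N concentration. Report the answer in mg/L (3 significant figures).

1.84 mg/L

1850 L/s = 1.85 m³/s.
Flow-weighted mixing gives C = (1.85·15 + 18·0.49) / (1.85 + 18) = 36.57/19.85 = 1.842 mg/L.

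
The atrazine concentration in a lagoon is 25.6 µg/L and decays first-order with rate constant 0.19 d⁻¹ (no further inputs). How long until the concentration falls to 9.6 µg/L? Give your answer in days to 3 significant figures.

t = ln(C₀/C)/k = ln(25.6/9.6)/0.19 = 0.9808/0.19 = 5.162 d.

5.16 d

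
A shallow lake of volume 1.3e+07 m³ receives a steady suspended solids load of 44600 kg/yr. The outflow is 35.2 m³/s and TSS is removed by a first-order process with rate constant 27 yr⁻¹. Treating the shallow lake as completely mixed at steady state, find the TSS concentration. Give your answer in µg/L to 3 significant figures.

Outflow Q = 35.2 m³/s × 3.156e+07 s/yr = 1.111e+09 m³/yr.
Steady-state CSTR mass balance: W = Q·C + k·V·C, so C = W/(Q + kV).
Q + kV = 1.111e+09 + 27·1.3e+07 = 1.462e+09 m³/yr.
C = 44600/1.462e+09 = 3.051e-05 kg/m³ = 0.03051 mg/L = 30.51 µg/L.

30.5 µg/L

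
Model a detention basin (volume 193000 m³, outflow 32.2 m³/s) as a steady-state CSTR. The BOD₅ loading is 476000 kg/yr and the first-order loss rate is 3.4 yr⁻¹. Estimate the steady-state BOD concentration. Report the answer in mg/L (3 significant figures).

0.468 mg/L

Outflow Q = 32.2 m³/s × 3.156e+07 s/yr = 1.016e+09 m³/yr.
Steady-state CSTR mass balance: W = Q·C + k·V·C, so C = W/(Q + kV).
Q + kV = 1.016e+09 + 3.4·193000 = 1.017e+09 m³/yr.
C = 476000/1.017e+09 = 0.0004681 kg/m³ = 0.4681 mg/L.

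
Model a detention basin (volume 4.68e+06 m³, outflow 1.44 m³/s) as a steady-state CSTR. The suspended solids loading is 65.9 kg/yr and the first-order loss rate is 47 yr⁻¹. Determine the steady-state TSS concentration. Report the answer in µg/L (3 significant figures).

Outflow Q = 1.44 m³/s × 3.156e+07 s/yr = 4.544e+07 m³/yr.
Steady-state CSTR mass balance: W = Q·C + k·V·C, so C = W/(Q + kV).
Q + kV = 4.544e+07 + 47·4.68e+06 = 2.654e+08 m³/yr.
C = 65.9/2.654e+08 = 2.483e-07 kg/m³ = 0.0002483 mg/L = 0.2483 µg/L.

0.248 µg/L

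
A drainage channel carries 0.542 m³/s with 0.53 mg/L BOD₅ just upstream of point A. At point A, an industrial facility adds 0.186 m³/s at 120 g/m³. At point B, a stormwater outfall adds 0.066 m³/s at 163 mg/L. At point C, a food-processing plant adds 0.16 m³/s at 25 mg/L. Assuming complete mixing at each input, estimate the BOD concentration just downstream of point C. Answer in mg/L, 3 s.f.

After input A: C = (0.542·0.53 + 0.186·120) / 0.728 = 31.05 mg/L.
After input B: C = (0.728·31.05 + 0.066·163) / 0.794 = 42.02 mg/L.
After input C: C = (0.794·42.02 + 0.16·25) / 0.954 = 39.17 mg/L.

39.2 mg/L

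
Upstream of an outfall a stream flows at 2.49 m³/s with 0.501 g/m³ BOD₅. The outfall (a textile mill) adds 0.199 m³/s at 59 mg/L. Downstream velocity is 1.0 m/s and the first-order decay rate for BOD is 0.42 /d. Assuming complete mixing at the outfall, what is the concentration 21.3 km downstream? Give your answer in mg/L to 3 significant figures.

4.36 mg/L

After complete mixing, C₀ = (0.199·59 + 2.49·0.501) / 2.689 = 4.83 mg/L.
Travel time t = 2.13e+04 m / 1.0 m/s = 2.13e+04 s = 0.2465 d.
C = 4.83·exp(−0.42·0.2465) = 4.83·0.9016 = 4.355 mg/L.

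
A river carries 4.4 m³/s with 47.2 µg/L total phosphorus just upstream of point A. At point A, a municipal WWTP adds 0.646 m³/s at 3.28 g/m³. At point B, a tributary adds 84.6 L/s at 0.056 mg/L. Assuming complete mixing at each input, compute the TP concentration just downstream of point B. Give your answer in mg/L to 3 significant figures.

47.2 µg/L = 0.0472 mg/L.
After input A: C = (4.4·0.0472 + 0.646·3.28) / 5.046 = 0.4611 mg/L.
84.6 L/s = 0.0846 m³/s.
After input B: C = (5.046·0.4611 + 0.0846·0.056) / 5.131 = 0.4544 mg/L.

0.454 mg/L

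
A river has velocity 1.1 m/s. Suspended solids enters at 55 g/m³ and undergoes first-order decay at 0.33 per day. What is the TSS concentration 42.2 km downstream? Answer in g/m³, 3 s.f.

Travel time t = 42.2 km / 1.1 m/s = 4.22e+04/1.1 = 3.836e+04 s = 0.444 d.
First-order decay: C = 55·exp(−0.33·0.444) = 55·0.8637 = 47.5 g/m³.

47.5 g/m³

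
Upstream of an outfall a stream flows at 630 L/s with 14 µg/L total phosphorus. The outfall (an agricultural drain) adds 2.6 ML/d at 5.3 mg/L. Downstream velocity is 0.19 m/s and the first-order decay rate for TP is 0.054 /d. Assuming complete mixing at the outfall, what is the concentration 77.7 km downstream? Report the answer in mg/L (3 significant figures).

2.6 ML/d = 0.03009 m³/s.
630 L/s = 0.63 m³/s.
14 µg/L = 0.014 mg/L.
After complete mixing, C₀ = (0.03009·5.3 + 0.63·0.014) / 0.6601 = 0.255 mg/L.
Travel time t = 7.77e+04 m / 0.19 m/s = 4.089e+05 s = 4.733 d.
C = 0.255·exp(−0.054·4.733) = 0.255·0.7745 = 0.1975 mg/L.

0.197 mg/L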